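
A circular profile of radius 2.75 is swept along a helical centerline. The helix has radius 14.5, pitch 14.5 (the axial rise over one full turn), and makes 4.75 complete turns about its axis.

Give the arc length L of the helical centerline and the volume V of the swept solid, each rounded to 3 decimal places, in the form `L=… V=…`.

2πR = 2π·14.5 = 91.106187
per-turn = √(91.106187² + 14.5²) = √(8300.3373 + 210.25) = √8510.5873 = 92.252844
L = 4.75 × 92.252844 = 438.201011
V = π·2.75² × L = 23.758294 × 438.201011 = 10410.908643

L=438.201 V=10410.909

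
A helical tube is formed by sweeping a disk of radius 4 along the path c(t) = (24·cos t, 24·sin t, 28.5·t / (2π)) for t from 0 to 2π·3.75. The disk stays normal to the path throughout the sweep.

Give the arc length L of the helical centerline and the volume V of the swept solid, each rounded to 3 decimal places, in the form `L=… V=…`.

L=575.498 V=28927.663

2πR = 2π·24 = 150.796447
per-turn = √(150.796447² + 28.5²) = √(22739.5685 + 812.25) = √23551.8185 = 153.466018
L = 3.75 × 153.466018 = 575.497566
V = π·4² × L = 50.265482 × 575.497566 = 28927.662797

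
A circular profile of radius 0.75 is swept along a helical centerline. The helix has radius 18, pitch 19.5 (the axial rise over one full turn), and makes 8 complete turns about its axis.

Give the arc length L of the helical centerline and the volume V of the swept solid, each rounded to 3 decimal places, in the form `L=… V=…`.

2πR = 2π·18 = 113.097336
per-turn = √(113.097336² + 19.5²) = √(12791.0073 + 380.25) = √13171.2573 = 114.766098
L = 8 × 114.766098 = 918.128786
V = π·0.75² × L = 1.767146 × 918.128786 = 1622.467490

L=918.129 V=1622.467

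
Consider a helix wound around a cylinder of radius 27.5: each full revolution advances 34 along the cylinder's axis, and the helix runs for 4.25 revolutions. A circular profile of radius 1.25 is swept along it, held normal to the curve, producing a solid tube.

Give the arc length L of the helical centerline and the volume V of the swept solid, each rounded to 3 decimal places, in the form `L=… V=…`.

L=748.429 V=3673.843

2πR = 2π·27.5 = 172.787596
per-turn = √(172.787596² + 34²) = √(29855.5533 + 1156) = √31011.5533 = 176.100975
L = 4.25 × 176.100975 = 748.429143
V = π·1.25² × L = 4.908739 × 748.429143 = 3673.842963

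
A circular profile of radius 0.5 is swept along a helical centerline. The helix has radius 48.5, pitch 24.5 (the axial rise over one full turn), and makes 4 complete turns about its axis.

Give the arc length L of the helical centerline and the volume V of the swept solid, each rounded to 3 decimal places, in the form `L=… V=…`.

L=1222.871 V=960.441

2πR = 2π·48.5 = 304.734487
per-turn = √(304.734487² + 24.5²) = √(92863.1078 + 600.25) = √93463.3578 = 305.717775
L = 4 × 305.717775 = 1222.871099
V = π·0.5² × L = 0.785398 × 1222.871099 = 960.440715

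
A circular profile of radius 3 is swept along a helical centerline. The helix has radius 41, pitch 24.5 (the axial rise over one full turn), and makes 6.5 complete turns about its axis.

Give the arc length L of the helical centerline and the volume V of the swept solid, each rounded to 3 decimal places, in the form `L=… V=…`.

L=1682.025 V=47558.124

2πR = 2π·41 = 257.610598
per-turn = √(257.610598² + 24.5²) = √(66363.2200 + 600.25) = √66963.4700 = 258.773009
L = 6.5 × 258.773009 = 1682.024556
V = π·3² × L = 28.274334 × 1682.024556 = 47558.123896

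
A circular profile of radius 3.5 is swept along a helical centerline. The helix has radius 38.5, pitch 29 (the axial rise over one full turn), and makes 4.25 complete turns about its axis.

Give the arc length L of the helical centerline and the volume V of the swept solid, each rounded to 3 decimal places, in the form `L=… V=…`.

L=1035.448 V=39848.695

2πR = 2π·38.5 = 241.902634
per-turn = √(241.902634² + 29²) = √(58516.8845 + 841) = √59357.8845 = 243.634736
L = 4.25 × 243.634736 = 1035.447627
V = π·3.5² × L = 38.484510 × 1035.447627 = 39848.694570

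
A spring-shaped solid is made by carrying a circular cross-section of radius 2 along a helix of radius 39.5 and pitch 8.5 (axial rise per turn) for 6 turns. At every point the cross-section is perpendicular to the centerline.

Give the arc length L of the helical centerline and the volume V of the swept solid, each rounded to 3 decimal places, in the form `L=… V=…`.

2πR = 2π·39.5 = 248.185820
per-turn = √(248.185820² + 8.5²) = √(61596.2011 + 72.25) = √61668.4511 = 248.331333
L = 6 × 248.331333 = 1489.987999
V = π·2² × L = 12.566371 × 1489.987999 = 18723.741412

L=1489.988 V=18723.741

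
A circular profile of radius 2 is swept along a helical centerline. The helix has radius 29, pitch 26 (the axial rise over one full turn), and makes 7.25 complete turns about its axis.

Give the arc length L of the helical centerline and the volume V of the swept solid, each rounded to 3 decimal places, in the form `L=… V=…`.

2πR = 2π·29 = 182.212374
per-turn = √(182.212374² + 26²) = √(33201.3492 + 676) = √33877.3492 = 184.058005
L = 7.25 × 184.058005 = 1334.420536
V = π·2² × L = 12.566371 × 1334.420536 = 16768.823014

L=1334.421 V=16768.823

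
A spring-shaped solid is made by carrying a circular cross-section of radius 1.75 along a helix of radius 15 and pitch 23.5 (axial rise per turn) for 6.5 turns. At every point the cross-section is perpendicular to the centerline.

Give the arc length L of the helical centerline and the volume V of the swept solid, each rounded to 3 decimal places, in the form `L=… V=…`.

L=631.367 V=6074.462

2πR = 2π·15 = 94.247780
per-turn = √(94.247780² + 23.5²) = √(8882.6440 + 552.25) = √9434.8940 = 97.133382
L = 6.5 × 97.133382 = 631.366985
V = π·1.75² × L = 9.621128 × 631.366985 = 6074.462264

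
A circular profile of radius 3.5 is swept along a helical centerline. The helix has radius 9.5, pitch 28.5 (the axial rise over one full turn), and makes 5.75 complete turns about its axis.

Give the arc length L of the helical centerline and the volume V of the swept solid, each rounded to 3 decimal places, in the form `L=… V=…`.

2πR = 2π·9.5 = 59.690260
per-turn = √(59.690260² + 28.5²) = √(3562.9272 + 812.25) = √4375.1772 = 66.145122
L = 5.75 × 66.145122 = 380.334453
V = π·3.5² × L = 38.484510 × 380.334453 = 14636.985045

L=380.334 V=14636.985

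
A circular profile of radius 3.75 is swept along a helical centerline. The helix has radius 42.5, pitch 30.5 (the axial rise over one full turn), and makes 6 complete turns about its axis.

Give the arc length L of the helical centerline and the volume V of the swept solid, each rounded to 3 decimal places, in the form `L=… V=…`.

L=1612.629 V=71243.778

2πR = 2π·42.5 = 267.035376
per-turn = √(267.035376² + 30.5²) = √(71307.8918 + 930.25) = √72238.1418 = 268.771542
L = 6 × 268.771542 = 1612.629252
V = π·3.75² × L = 44.178647 × 1612.629252 = 71243.777972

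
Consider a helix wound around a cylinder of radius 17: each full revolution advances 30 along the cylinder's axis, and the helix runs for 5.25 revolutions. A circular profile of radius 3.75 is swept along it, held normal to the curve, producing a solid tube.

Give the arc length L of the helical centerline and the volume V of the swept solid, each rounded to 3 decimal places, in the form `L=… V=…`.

2πR = 2π·17 = 106.814150
per-turn = √(106.814150² + 30²) = √(11409.2627 + 900) = √12309.2627 = 110.947117
L = 5.25 × 110.947117 = 582.472362
V = π·3.75² × L = 44.178647 × 582.472362 = 25732.840701

L=582.472 V=25732.841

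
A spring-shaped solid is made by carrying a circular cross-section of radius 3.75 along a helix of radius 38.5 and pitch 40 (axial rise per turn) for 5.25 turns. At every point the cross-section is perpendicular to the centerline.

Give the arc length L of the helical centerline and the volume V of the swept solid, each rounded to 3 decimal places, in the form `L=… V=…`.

2πR = 2π·38.5 = 241.902634
per-turn = √(241.902634² + 40²) = √(58516.8845 + 1600) = √60116.8845 = 245.187448
L = 5.25 × 245.187448 = 1287.234100
V = π·3.75² × L = 44.178647 × 1287.234100 = 56868.260524

L=1287.234 V=56868.261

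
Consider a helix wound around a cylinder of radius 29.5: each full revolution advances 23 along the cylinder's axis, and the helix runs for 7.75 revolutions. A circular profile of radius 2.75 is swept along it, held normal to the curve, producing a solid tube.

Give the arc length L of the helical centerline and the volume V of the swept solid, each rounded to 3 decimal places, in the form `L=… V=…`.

L=1447.510 V=34390.374

2πR = 2π·29.5 = 185.353967
per-turn = √(185.353967² + 23²) = √(34356.0929 + 529) = √34885.0929 = 186.775515
L = 7.75 × 186.775515 = 1447.510240
V = π·2.75² × L = 23.758294 × 1447.510240 = 34390.374479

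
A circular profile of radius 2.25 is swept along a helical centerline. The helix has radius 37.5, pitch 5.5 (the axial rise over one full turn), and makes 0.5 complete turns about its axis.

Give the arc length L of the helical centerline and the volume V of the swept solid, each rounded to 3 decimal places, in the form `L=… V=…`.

L=117.842 V=1874.193

2πR = 2π·37.5 = 235.619449
per-turn = √(235.619449² + 5.5²) = √(55516.5248 + 30.25) = √55546.7748 = 235.683633
L = 0.5 × 235.683633 = 117.841816
V = π·2.25² × L = 15.904313 × 117.841816 = 1874.193110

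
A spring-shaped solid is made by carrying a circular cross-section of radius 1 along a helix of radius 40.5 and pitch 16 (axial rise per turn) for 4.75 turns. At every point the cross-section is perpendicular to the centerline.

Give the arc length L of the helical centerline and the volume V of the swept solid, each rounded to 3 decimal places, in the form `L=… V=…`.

L=1211.115 V=3804.829

2πR = 2π·40.5 = 254.469005
per-turn = √(254.469005² + 16²) = √(64754.4745 + 256) = √65010.4745 = 254.971517
L = 4.75 × 254.971517 = 1211.114706
V = π·1² × L = 3.141593 × 1211.114706 = 3804.829062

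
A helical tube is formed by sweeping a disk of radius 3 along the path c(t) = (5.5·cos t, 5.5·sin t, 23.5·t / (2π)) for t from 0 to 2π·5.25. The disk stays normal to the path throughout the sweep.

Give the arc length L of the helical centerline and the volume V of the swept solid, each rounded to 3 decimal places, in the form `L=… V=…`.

L=219.402 V=6203.439

2πR = 2π·5.5 = 34.557519
per-turn = √(34.557519² + 23.5²) = √(1194.2221 + 552.25) = √1746.4721 = 41.790814
L = 5.25 × 41.790814 = 219.401773
V = π·3² × L = 28.274334 × 219.401773 = 6203.438994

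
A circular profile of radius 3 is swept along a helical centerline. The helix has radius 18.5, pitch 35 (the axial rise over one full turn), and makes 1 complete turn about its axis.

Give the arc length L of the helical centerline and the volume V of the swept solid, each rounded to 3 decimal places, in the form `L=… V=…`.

L=121.394 V=3432.333

2πR = 2π·18.5 = 116.238928
per-turn = √(116.238928² + 35²) = √(13511.4884 + 1225) = √14736.4884 = 121.393939
L = 1 × 121.393939 = 121.393939
V = π·3² × L = 28.274334 × 121.393939 = 3432.332762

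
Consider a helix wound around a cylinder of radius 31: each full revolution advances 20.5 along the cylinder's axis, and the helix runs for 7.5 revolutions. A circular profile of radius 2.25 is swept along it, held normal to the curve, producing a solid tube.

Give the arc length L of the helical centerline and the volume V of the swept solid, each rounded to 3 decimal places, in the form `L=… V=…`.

2πR = 2π·31 = 194.778745
per-turn = √(194.778745² + 20.5²) = √(37938.7593 + 420.25) = √38359.0093 = 195.854562
L = 7.5 × 195.854562 = 1468.909212
V = π·2.25² × L = 15.904313 × 1468.909212 = 23361.991601

L=1468.909 V=23361.992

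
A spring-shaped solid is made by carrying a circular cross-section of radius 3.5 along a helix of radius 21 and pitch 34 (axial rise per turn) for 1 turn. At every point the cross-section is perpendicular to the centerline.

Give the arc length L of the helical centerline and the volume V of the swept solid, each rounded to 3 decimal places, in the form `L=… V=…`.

2πR = 2π·21 = 131.946891
per-turn = √(131.946891² + 34²) = √(17409.9822 + 1156) = √18565.9822 = 136.257044
L = 1 × 136.257044 = 136.257044
V = π·3.5² × L = 38.484510 × 136.257044 = 5243.785591

L=136.257 V=5243.786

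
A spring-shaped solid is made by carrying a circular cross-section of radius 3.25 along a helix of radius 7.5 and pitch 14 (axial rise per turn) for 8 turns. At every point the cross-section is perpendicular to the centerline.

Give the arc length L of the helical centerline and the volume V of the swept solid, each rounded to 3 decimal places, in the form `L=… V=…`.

L=393.276 V=13050.118

2πR = 2π·7.5 = 47.123890
per-turn = √(47.123890² + 14²) = √(2220.6610 + 196) = √2416.6610 = 49.159546
L = 8 × 49.159546 = 393.276370
V = π·3.25² × L = 33.183072 × 393.276370 = 13050.118268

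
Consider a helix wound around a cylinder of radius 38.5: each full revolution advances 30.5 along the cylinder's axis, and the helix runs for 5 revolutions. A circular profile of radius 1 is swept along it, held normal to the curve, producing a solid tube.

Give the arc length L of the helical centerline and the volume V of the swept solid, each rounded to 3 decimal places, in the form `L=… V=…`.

L=1219.089 V=3829.882

2πR = 2π·38.5 = 241.902634
per-turn = √(241.902634² + 30.5²) = √(58516.8845 + 930.25) = √59447.1345 = 243.817831
L = 5 × 243.817831 = 1219.089153
V = π·1² × L = 3.141593 × 1219.089153 = 3829.881526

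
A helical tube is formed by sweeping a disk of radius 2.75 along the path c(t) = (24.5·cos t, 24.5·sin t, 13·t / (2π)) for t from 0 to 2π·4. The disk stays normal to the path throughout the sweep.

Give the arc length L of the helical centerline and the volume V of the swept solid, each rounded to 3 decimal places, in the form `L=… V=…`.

L=617.944 V=14681.294

2πR = 2π·24.5 = 153.938040
per-turn = √(153.938040² + 13²) = √(23696.9202 + 169) = √23865.9202 = 154.485987
L = 4 × 154.485987 = 617.943948
V = π·2.75² × L = 23.758294 × 617.943948 = 14681.294262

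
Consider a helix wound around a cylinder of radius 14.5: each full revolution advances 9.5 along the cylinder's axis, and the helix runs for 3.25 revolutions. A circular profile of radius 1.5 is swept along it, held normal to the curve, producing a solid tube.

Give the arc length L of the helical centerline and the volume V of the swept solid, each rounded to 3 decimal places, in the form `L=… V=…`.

2πR = 2π·14.5 = 91.106187
per-turn = √(91.106187² + 9.5²) = √(8300.3373 + 90.25) = √8390.5873 = 91.600149
L = 3.25 × 91.600149 = 297.700484
V = π·1.5² × L = 7.068583 × 297.700484 = 2104.320723

L=297.700 V=2104.321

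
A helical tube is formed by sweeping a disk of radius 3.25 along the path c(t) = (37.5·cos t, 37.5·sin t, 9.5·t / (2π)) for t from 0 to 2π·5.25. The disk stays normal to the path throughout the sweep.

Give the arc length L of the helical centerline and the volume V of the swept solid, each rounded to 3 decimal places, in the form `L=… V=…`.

L=1238.007 V=41080.881

2πR = 2π·37.5 = 235.619449
per-turn = √(235.619449² + 9.5²) = √(55516.5248 + 90.25) = √55606.7748 = 235.810888
L = 5.25 × 235.810888 = 1238.007160
V = π·3.25² × L = 33.183072 × 1238.007160 = 41080.881240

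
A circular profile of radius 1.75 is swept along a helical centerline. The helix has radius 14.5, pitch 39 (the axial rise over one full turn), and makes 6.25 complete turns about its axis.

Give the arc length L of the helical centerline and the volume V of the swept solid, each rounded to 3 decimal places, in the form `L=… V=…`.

L=619.392 V=5959.246

2πR = 2π·14.5 = 91.106187
per-turn = √(91.106187² + 39²) = √(8300.3373 + 1521) = √9821.3373 = 99.102660
L = 6.25 × 99.102660 = 619.391628
V = π·1.75² × L = 9.621128 × 619.391628 = 5959.245823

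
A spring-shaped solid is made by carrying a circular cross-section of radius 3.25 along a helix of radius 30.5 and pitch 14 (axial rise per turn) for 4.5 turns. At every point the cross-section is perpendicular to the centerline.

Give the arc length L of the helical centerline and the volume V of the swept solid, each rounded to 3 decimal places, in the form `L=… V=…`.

L=864.665 V=28692.253

2πR = 2π·30.5 = 191.637152
per-turn = √(191.637152² + 14²) = √(36724.7980 + 196) = √36920.7980 = 192.147854
L = 4.5 × 192.147854 = 864.665345
V = π·3.25² × L = 33.183072 × 864.665345 = 28692.252751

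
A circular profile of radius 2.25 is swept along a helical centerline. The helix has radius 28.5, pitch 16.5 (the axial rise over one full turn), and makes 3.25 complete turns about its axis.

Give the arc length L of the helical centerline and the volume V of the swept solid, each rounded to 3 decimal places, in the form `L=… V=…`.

2πR = 2π·28.5 = 179.070781
per-turn = √(179.070781² + 16.5²) = √(32066.3447 + 272.25) = √32338.5947 = 179.829349
L = 3.25 × 179.829349 = 584.445384
V = π·2.25² × L = 15.904313 × 584.445384 = 9295.202202

L=584.445 V=9295.202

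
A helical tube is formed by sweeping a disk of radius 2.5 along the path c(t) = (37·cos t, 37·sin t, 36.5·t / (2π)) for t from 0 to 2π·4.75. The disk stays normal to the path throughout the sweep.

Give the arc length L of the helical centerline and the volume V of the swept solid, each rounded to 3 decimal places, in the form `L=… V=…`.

2πR = 2π·37 = 232.477856
per-turn = √(232.477856² + 36.5²) = √(54045.9537 + 1332.25) = √55378.2037 = 235.325740
L = 4.75 × 235.325740 = 1117.797263
V = π·2.5² × L = 19.634954 × 1117.797263 = 21947.897934

L=1117.797 V=21947.898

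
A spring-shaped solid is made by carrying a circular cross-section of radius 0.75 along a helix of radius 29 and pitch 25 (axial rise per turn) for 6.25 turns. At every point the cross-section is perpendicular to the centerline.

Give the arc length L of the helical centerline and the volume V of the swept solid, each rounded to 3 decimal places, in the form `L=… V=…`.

2πR = 2π·29 = 182.212374
per-turn = √(182.212374² + 25²) = √(33201.3492 + 625) = √33826.3492 = 183.919410
L = 6.25 × 183.919410 = 1149.496310
V = π·0.75² × L = 1.767146 × 1149.496310 = 2031.327653

L=1149.496 V=2031.328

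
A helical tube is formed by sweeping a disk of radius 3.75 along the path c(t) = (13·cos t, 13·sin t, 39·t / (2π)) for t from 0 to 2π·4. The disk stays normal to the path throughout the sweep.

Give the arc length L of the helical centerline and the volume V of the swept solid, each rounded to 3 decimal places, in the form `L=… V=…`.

2πR = 2π·13 = 81.681409
per-turn = √(81.681409² + 39²) = √(6671.8526 + 1521) = √8192.8526 = 90.514378
L = 4 × 90.514378 = 362.057511
V = π·3.75² × L = 44.178647 × 362.057511 = 15995.210856

L=362.058 V=15995.211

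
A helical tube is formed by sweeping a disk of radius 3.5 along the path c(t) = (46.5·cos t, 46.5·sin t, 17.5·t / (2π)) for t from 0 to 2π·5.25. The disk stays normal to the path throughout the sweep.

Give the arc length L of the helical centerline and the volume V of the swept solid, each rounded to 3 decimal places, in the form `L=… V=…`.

L=1536.632 V=59136.517

2πR = 2π·46.5 = 292.168117
per-turn = √(292.168117² + 17.5²) = √(85362.2085 + 306.25) = √85668.4585 = 292.691746
L = 5.25 × 292.691746 = 1536.631669
V = π·3.5² × L = 38.484510 × 1536.631669 = 59136.516845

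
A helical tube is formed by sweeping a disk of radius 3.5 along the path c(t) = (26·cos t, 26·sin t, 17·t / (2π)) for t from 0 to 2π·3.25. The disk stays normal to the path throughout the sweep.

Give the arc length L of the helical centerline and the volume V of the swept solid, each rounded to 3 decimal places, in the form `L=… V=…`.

L=533.796 V=20542.883

2πR = 2π·26 = 163.362818
per-turn = √(163.362818² + 17²) = √(26687.4103 + 289) = √26976.4103 = 164.244970
L = 3.25 × 164.244970 = 533.796154
V = π·3.5² × L = 38.484510 × 533.796154 = 20542.883422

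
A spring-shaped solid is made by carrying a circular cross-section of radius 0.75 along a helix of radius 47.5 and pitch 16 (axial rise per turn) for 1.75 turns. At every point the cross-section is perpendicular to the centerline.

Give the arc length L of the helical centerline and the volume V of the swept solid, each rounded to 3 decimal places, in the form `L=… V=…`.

2πR = 2π·47.5 = 298.451302
per-turn = √(298.451302² + 16²) = √(89073.1797 + 256) = √89329.1797 = 298.879875
L = 1.75 × 298.879875 = 523.039781
V = π·0.75² × L = 1.767146 × 523.039781 = 924.287588

L=523.040 V=924.288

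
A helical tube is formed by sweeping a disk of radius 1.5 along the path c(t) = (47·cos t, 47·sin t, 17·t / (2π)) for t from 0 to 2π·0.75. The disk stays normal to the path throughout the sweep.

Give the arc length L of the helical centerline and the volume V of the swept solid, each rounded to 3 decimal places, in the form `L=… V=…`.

L=221.849 V=1568.158

2πR = 2π·47 = 295.309709
per-turn = √(295.309709² + 17²) = √(87207.8245 + 289) = √87496.8245 = 295.798622
L = 0.75 × 295.798622 = 221.848966
V = π·1.5² × L = 7.068583 × 221.848966 = 1568.157935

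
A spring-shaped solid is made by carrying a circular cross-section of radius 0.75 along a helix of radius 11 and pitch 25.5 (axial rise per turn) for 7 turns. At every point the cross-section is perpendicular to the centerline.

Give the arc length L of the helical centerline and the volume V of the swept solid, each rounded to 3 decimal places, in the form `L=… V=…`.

L=515.684 V=911.289

2πR = 2π·11 = 69.115038
per-turn = √(69.115038² + 25.5²) = √(4776.8885 + 650.25) = √5427.1385 = 73.669115
L = 7 × 73.669115 = 515.683806
V = π·0.75² × L = 1.767146 × 515.683806 = 911.288507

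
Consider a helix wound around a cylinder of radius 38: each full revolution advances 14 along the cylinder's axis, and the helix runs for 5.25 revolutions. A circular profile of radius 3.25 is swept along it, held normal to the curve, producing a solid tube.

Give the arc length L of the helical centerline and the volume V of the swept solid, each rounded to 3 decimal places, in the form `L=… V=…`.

2πR = 2π·38 = 238.761042
per-turn = √(238.761042² + 14²) = √(57006.8350 + 196) = √57202.8350 = 239.171142
L = 5.25 × 239.171142 = 1255.648494
V = π·3.25² × L = 33.183072 × 1255.648494 = 41666.274887

L=1255.648 V=41666.275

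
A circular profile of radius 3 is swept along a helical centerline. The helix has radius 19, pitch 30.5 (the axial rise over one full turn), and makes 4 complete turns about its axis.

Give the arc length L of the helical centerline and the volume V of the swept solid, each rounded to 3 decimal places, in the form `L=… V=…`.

2πR = 2π·19 = 119.380521
per-turn = √(119.380521² + 30.5²) = √(14251.7088 + 930.25) = √15181.9588 = 123.215091
L = 4 × 123.215091 = 492.860366
V = π·3² × L = 28.274334 × 492.860366 = 13935.298537

L=492.860 V=13935.299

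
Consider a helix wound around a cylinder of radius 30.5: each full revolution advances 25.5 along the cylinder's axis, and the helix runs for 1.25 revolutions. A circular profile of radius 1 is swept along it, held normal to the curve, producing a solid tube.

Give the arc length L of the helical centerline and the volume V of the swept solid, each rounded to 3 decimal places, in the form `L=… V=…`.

L=241.658 V=759.191

2πR = 2π·30.5 = 191.637152
per-turn = √(191.637152² + 25.5²) = √(36724.7980 + 650.25) = √37375.0480 = 193.326273
L = 1.25 × 193.326273 = 241.657842
V = π·1² × L = 3.141593 × 241.657842 = 759.190500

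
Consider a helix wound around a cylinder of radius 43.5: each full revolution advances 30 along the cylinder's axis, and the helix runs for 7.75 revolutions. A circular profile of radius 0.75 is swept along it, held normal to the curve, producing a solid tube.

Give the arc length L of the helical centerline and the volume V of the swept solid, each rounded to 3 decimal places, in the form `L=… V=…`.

L=2130.940 V=3765.683

2πR = 2π·43.5 = 273.318561
per-turn = √(273.318561² + 30²) = √(74703.0357 + 900) = √75603.0357 = 274.960062
L = 7.75 × 274.960062 = 2130.940481
V = π·0.75² × L = 1.767146 × 2130.940481 = 3765.682665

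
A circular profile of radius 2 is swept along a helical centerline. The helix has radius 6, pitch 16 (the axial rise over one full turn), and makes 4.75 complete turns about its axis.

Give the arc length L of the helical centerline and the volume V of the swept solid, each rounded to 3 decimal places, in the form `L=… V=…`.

L=194.531 V=2444.550

2πR = 2π·6 = 37.699112
per-turn = √(37.699112² + 16²) = √(1421.2230 + 256) = √1677.2230 = 40.953914
L = 4.75 × 40.953914 = 194.531089
V = π·2² × L = 12.566371 × 194.531089 = 2444.549764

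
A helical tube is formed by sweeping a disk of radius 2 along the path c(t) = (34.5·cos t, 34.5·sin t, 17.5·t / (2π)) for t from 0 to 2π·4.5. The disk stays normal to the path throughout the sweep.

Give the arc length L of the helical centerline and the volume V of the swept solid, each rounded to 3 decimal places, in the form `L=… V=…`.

L=978.638 V=12297.929

2πR = 2π·34.5 = 216.769893
per-turn = √(216.769893² + 17.5²) = √(46989.1866 + 306.25) = √47295.4366 = 217.475140
L = 4.5 × 217.475140 = 978.638130
V = π·2² × L = 12.566371 × 978.638130 = 12297.929444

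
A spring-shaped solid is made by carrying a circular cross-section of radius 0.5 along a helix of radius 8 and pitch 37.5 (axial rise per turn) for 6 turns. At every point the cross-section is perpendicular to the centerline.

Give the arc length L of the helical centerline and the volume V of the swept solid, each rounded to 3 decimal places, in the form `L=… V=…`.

2πR = 2π·8 = 50.265482
per-turn = √(50.265482² + 37.5²) = √(2526.6187 + 1406.25) = √3932.8687 = 62.712588
L = 6 × 62.712588 = 376.275530
V = π·0.5² × L = 0.785398 × 376.275530 = 295.526110

L=376.276 V=295.526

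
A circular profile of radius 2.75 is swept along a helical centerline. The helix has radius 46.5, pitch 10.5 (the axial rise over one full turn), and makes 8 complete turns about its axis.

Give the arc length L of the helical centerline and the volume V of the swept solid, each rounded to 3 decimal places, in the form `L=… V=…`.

L=2338.854 V=55567.178

2πR = 2π·46.5 = 292.168117
per-turn = √(292.168117² + 10.5²) = √(85362.2085 + 110.25) = √85472.4585 = 292.356732
L = 8 × 292.356732 = 2338.853852
V = π·2.75² × L = 23.758294 × 2338.853852 = 55567.178478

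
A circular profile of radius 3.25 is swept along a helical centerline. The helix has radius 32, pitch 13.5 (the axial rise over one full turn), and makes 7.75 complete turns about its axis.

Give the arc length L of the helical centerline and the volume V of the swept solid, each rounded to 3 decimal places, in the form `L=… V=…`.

2πR = 2π·32 = 201.061930
per-turn = √(201.061930² + 13.5²) = √(40425.8996 + 182.25) = √40608.1496 = 201.514639
L = 7.75 × 201.514639 = 1561.738450
V = π·3.25² × L = 33.183072 × 1561.738450 = 51823.280070

L=1561.738 V=51823.280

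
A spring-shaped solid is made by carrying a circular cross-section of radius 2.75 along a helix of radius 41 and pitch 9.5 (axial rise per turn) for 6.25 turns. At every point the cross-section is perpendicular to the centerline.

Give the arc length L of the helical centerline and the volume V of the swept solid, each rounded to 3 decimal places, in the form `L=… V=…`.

2πR = 2π·41 = 257.610598
per-turn = √(257.610598² + 9.5²) = √(66363.2200 + 90.25) = √66453.4700 = 257.785706
L = 6.25 × 257.785706 = 1611.160660
V = π·2.75² × L = 23.758294 × 1611.160660 = 38278.429349

L=1611.161 V=38278.429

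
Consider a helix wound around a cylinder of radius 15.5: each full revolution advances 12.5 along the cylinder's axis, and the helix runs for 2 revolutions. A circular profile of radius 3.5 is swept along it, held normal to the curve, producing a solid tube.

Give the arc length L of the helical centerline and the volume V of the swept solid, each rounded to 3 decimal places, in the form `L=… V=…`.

2πR = 2π·15.5 = 97.389372
per-turn = √(97.389372² + 12.5²) = √(9484.6898 + 156.25) = √9640.9398 = 98.188288
L = 2 × 98.188288 = 196.376575
V = π·3.5² × L = 38.484510 × 196.376575 = 7557.456276

L=196.377 V=7557.456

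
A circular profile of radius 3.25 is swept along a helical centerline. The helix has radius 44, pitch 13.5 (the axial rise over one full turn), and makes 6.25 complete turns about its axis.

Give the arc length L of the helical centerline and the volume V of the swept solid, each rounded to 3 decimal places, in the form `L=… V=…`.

L=1729.935 V=57404.552

2πR = 2π·44 = 276.460154
per-turn = √(276.460154² + 13.5²) = √(76430.2165 + 182.25) = √76612.4665 = 276.789571
L = 6.25 × 276.789571 = 1729.934817
V = π·3.25² × L = 33.183072 × 1729.934817 = 57404.552294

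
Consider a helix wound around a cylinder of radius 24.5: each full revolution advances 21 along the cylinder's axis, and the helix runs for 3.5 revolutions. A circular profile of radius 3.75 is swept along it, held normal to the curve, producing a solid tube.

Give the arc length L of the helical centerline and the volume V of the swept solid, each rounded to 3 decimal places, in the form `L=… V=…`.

L=543.773 V=24023.173

2πR = 2π·24.5 = 153.938040
per-turn = √(153.938040² + 21²) = √(23696.9202 + 441) = √24137.9202 = 155.363832
L = 3.5 × 155.363832 = 543.773411
V = π·3.75² × L = 44.178647 × 543.773411 = 24023.173386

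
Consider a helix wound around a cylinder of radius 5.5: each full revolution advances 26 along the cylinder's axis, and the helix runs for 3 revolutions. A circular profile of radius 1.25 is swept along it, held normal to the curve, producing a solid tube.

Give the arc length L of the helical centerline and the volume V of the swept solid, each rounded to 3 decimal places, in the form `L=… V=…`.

2πR = 2π·5.5 = 34.557519
per-turn = √(34.557519² + 26²) = √(1194.2221 + 676) = √1870.2221 = 43.246065
L = 3 × 43.246065 = 129.738195
V = π·1.25² × L = 4.908739 × 129.738195 = 636.850875

L=129.738 V=636.851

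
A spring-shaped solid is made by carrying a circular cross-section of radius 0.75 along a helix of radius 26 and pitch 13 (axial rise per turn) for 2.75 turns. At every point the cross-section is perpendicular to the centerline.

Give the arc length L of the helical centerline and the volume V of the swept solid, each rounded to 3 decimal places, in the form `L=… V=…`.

L=450.668 V=796.396

2πR = 2π·26 = 163.362818
per-turn = √(163.362818² + 13²) = √(26687.4103 + 169) = √26856.4103 = 163.879255
L = 2.75 × 163.879255 = 450.667952
V = π·0.75² × L = 1.767146 × 450.667952 = 796.396009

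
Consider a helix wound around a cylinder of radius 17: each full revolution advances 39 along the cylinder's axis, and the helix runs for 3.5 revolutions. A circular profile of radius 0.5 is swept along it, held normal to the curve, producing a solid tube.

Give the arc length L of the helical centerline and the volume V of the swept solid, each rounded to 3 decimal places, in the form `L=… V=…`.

2πR = 2π·17 = 106.814150
per-turn = √(106.814150² + 39²) = √(11409.2627 + 1521) = √12930.2627 = 113.711313
L = 3.5 × 113.711313 = 397.989595
V = π·0.5² × L = 0.785398 × 397.989595 = 312.580297

L=397.990 V=312.580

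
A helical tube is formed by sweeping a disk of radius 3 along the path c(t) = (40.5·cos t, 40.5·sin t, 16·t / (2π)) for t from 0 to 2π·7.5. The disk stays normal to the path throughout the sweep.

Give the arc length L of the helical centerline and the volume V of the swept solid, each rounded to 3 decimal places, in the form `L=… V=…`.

L=1912.286 V=54068.624

2πR = 2π·40.5 = 254.469005
per-turn = √(254.469005² + 16²) = √(64754.4745 + 256) = √65010.4745 = 254.971517
L = 7.5 × 254.971517 = 1912.286377
V = π·3² × L = 28.274334 × 1912.286377 = 54068.623514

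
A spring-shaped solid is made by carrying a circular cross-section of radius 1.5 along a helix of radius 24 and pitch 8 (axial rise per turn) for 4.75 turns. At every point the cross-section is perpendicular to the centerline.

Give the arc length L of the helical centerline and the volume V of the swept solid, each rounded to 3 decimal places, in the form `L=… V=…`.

2πR = 2π·24 = 150.796447
per-turn = √(150.796447² + 8²) = √(22739.5685 + 64) = √22803.5685 = 151.008505
L = 4.75 × 151.008505 = 717.290398
V = π·1.5² × L = 7.068583 × 717.290398 = 5070.227052

L=717.290 V=5070.227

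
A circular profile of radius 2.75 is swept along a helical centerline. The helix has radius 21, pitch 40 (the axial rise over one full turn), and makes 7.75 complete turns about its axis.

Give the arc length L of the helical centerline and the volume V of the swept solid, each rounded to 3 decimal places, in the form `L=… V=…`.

L=1068.544 V=25386.792

2πR = 2π·21 = 131.946891
per-turn = √(131.946891² + 40²) = √(17409.9822 + 1600) = √19009.9822 = 137.876692
L = 7.75 × 137.876692 = 1068.544362
V = π·2.75² × L = 23.758294 × 1068.544362 = 25386.791579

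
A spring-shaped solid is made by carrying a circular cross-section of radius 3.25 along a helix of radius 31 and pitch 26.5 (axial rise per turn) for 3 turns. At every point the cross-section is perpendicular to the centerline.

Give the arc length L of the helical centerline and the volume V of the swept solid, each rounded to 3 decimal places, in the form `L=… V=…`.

L=589.719 V=19568.705

2πR = 2π·31 = 194.778745
per-turn = √(194.778745² + 26.5²) = √(37938.7593 + 702.25) = √38641.0093 = 196.573165
L = 3 × 196.573165 = 589.719496
V = π·3.25² × L = 33.183072 × 589.719496 = 19568.704731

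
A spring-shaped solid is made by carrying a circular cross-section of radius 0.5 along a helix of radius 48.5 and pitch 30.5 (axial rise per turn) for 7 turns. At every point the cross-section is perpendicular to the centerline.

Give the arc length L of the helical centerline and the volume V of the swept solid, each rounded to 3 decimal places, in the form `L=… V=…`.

2πR = 2π·48.5 = 304.734487
per-turn = √(304.734487² + 30.5²) = √(92863.1078 + 930.25) = √93793.3578 = 306.257013
L = 7 × 306.257013 = 2143.799089
V = π·0.5² × L = 0.785398 × 2143.799089 = 1683.735867

L=2143.799 V=1683.736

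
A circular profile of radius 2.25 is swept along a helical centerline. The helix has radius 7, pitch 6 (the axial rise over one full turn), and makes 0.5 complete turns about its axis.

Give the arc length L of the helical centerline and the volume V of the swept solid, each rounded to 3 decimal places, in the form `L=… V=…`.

2πR = 2π·7 = 43.982297
per-turn = √(43.982297² + 6²) = √(1934.4425 + 36) = √1970.4425 = 44.389666
L = 0.5 × 44.389666 = 22.194833
V = π·2.25² × L = 15.904313 × 22.194833 = 352.993568

L=22.195 V=352.994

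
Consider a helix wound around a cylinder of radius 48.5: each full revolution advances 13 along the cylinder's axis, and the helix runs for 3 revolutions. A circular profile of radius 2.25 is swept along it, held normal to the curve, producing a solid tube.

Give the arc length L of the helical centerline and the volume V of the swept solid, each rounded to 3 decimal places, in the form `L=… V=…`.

2πR = 2π·48.5 = 304.734487
per-turn = √(304.734487² + 13²) = √(92863.1078 + 169) = √93032.1078 = 305.011652
L = 3 × 305.011652 = 915.034956
V = π·2.25² × L = 15.904313 × 915.034956 = 14553.002168

L=915.035 V=14553.002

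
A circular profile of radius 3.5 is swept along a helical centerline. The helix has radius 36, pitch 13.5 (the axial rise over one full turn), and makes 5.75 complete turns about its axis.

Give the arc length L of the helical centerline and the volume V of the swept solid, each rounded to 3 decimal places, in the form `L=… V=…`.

2πR = 2π·36 = 226.194671
per-turn = √(226.194671² + 13.5²) = √(51164.0292 + 182.25) = √51346.2792 = 226.597174
L = 5.75 × 226.597174 = 1302.933750
V = π·3.5² × L = 38.484510 × 1302.933750 = 50142.766935

L=1302.934 V=50142.767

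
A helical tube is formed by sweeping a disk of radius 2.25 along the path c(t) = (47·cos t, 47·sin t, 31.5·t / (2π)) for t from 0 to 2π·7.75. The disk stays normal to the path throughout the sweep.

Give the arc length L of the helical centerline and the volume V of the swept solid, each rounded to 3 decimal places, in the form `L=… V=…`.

L=2301.634 V=36605.900

2πR = 2π·47 = 295.309709
per-turn = √(295.309709² + 31.5²) = √(87207.8245 + 992.25) = √88200.0745 = 296.984974
L = 7.75 × 296.984974 = 2301.633545
V = π·2.25² × L = 15.904313 × 2301.633545 = 36605.899866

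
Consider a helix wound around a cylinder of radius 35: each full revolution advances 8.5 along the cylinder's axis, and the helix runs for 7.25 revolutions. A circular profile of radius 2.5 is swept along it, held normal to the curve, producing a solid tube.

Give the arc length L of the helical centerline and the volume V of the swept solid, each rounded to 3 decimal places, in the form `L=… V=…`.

2πR = 2π·35 = 219.911486
per-turn = √(219.911486² + 8.5²) = √(48361.0616 + 72.25) = √48433.3116 = 220.075695
L = 7.25 × 220.075695 = 1595.548789
V = π·2.5² × L = 19.634954 × 1595.548789 = 31328.527219

L=1595.549 V=31328.527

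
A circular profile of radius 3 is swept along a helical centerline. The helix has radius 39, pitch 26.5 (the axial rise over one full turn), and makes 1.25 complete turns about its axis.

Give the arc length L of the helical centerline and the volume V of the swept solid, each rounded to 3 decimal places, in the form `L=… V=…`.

2πR = 2π·39 = 245.044227
per-turn = √(245.044227² + 26.5²) = √(60046.6732 + 702.25) = √60748.9232 = 246.472966
L = 1.25 × 246.472966 = 308.091208
V = π·3² × L = 28.274334 × 308.091208 = 8711.073682

L=308.091 V=8711.074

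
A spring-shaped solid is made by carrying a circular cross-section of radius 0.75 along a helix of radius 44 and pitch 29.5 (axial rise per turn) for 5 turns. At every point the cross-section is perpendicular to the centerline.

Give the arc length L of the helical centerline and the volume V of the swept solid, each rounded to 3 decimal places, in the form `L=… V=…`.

2πR = 2π·44 = 276.460154
per-turn = √(276.460154² + 29.5²) = √(76430.2165 + 870.25) = √77300.4665 = 278.029614
L = 5 × 278.029614 = 1390.148072
V = π·0.75² × L = 1.767146 × 1390.148072 = 2456.594421

L=1390.148 V=2456.594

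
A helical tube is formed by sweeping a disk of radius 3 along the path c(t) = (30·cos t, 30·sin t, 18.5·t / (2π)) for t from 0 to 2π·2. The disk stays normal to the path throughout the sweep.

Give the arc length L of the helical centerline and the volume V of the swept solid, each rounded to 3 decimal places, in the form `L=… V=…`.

L=378.802 V=10710.387

2πR = 2π·30 = 188.495559
per-turn = √(188.495559² + 18.5²) = √(35530.5758 + 342.25) = √35872.8258 = 189.401230
L = 2 × 189.401230 = 378.802460
V = π·3² × L = 28.274334 × 378.802460 = 10710.387217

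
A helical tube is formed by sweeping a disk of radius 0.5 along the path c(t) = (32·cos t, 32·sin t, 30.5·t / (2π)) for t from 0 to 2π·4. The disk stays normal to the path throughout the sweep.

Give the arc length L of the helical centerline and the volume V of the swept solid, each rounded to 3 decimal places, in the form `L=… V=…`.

L=813.448 V=638.881

2πR = 2π·32 = 201.061930
per-turn = √(201.061930² + 30.5²) = √(40425.8996 + 930.25) = √41356.1496 = 203.362115
L = 4 × 203.362115 = 813.448458
V = π·0.5² × L = 0.785398 × 813.448458 = 638.880925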